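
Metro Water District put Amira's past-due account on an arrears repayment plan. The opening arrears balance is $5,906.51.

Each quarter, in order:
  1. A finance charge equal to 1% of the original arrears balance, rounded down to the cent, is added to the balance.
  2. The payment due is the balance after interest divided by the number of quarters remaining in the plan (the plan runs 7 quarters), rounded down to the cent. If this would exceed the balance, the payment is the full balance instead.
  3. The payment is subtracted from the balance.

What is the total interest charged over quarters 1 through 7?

$413.42

Quarter 1: opening $5,906.51; interest $59.06 → $5,965.57; payment $852.22; balance $5,113.35
Quarter 2: opening $5,113.35; interest $59.06 → $5,172.41; payment $862.06; balance $4,310.35
Quarter 3: opening $4,310.35; interest $59.06 → $4,369.41; payment $873.88; balance $3,495.53
Quarter 4: opening $3,495.53; interest $59.06 → $3,554.59; payment $888.64; balance $2,665.95
Quarter 5: opening $2,665.95; interest $59.06 → $2,725.01; payment $908.33; balance $1,816.68
Quarter 6: opening $1,816.68; interest $59.06 → $1,875.74; payment $937.87; balance $937.87
Quarter 7: opening $937.87; interest $59.06 → $996.93; payment $996.93; balance $0.00
Total interest: $59.06 + $59.06 + $59.06 + $59.06 + $59.06 + $59.06 + $59.06 = $413.42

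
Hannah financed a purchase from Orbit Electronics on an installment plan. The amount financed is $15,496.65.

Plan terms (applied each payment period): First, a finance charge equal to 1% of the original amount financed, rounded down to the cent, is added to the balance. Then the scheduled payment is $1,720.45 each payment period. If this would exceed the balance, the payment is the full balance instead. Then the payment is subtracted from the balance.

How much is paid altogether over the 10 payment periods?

Payment period 1: opening $15,496.65; interest $154.96 → $15,651.61; payment $1,720.45; balance $13,931.16
Payment period 2: opening $13,931.16; interest $154.96 → $14,086.12; payment $1,720.45; balance $12,365.67
Payment period 3: opening $12,365.67; interest $154.96 → $12,520.63; payment $1,720.45; balance $10,800.18
Payment period 4: opening $10,800.18; interest $154.96 → $10,955.14; payment $1,720.45; balance $9,234.69
Payment period 5: opening $9,234.69; interest $154.96 → $9,389.65; payment $1,720.45; balance $7,669.20
Payment period 6: opening $7,669.20; interest $154.96 → $7,824.16; payment $1,720.45; balance $6,103.71
Payment period 7: opening $6,103.71; interest $154.96 → $6,258.67; payment $1,720.45; balance $4,538.22
Payment period 8: opening $4,538.22; interest $154.96 → $4,693.18; payment $1,720.45; balance $2,972.73
Payment period 9: opening $2,972.73; interest $154.96 → $3,127.69; payment $1,720.45; balance $1,407.24
Payment period 10: opening $1,407.24; interest $154.96 → $1,562.20; payment $1,562.20; balance $0.00
Total paid: $17,046.25

$17,046.25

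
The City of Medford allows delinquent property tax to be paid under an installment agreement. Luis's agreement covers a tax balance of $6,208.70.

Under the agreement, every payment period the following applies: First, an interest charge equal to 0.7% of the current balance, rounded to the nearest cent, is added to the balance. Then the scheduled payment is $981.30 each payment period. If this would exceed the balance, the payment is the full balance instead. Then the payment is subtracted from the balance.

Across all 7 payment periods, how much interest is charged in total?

$164.75

Payment period 1: opening $6,208.70; interest $43.46 → $6,252.16; payment $981.30; balance $5,270.86
Payment period 2: opening $5,270.86; interest $36.90 → $5,307.76; payment $981.30; balance $4,326.46
Payment period 3: opening $4,326.46; interest $30.29 → $4,356.75; payment $981.30; balance $3,375.45
Payment period 4: opening $3,375.45; interest $23.63 → $3,399.08; payment $981.30; balance $2,417.78
Payment period 5: opening $2,417.78; interest $16.92 → $2,434.70; payment $981.30; balance $1,453.40
Payment period 6: opening $1,453.40; interest $10.17 → $1,463.57; payment $981.30; balance $482.27
Payment period 7: opening $482.27; interest $3.38 → $485.65; payment $485.65; balance $0.00
Total interest: $43.46 + $36.90 + $30.29 + $23.63 + $16.92 + $10.17 + $3.38 = $164.75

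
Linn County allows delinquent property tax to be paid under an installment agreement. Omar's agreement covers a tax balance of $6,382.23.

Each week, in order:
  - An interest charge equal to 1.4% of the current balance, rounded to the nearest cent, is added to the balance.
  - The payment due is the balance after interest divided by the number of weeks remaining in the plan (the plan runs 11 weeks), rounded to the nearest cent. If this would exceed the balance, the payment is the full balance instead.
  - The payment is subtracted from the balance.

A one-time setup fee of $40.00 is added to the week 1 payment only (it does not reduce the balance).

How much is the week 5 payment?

$621.97

Week 1: $6,382.23 +$89.35 interest = $6,471.58; pay $588.33 (+ $40.00 fee) → $5,883.25
Week 2: $5,883.25 +$82.37 interest = $5,965.62; pay $596.56 → $5,369.06
Week 3: $5,369.06 +$75.17 interest = $5,444.23; pay $604.91 → $4,839.32
Week 4: $4,839.32 +$67.75 interest = $4,907.07; pay $613.38 → $4,293.69
Week 5: $4,293.69 +$60.11 interest = $4,353.80; pay $621.97 → $3,731.83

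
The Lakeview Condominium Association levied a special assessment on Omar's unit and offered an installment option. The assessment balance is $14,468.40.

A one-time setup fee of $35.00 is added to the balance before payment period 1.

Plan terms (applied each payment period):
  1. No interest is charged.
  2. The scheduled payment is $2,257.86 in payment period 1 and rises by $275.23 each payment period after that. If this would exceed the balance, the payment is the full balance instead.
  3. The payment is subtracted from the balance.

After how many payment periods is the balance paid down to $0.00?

# | Opening | Payment | End bal
1 | $14,503.40 | $2,257.86 | $12,245.54
2 | $12,245.54 | $2,533.09 | $9,712.45
3 | $9,712.45 | $2,808.32 | $6,904.13
4 | $6,904.13 | $3,083.55 | $3,820.58
5 | $3,820.58 | $3,358.78 | $461.80
6 | $461.80 | $461.80 | $0.00
Balance reaches $0.00 in payment period 6.

6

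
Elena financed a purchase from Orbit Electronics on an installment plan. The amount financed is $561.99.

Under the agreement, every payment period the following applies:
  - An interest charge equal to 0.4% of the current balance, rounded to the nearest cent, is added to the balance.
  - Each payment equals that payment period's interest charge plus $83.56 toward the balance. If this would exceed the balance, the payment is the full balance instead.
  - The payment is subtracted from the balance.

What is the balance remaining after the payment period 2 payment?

$394.87

Payment period 1: opening $561.99; interest $2.25 → $564.24; payment $85.81; balance $478.43
Payment period 2: opening $478.43; interest $1.91 → $480.34; payment $85.47; balance $394.87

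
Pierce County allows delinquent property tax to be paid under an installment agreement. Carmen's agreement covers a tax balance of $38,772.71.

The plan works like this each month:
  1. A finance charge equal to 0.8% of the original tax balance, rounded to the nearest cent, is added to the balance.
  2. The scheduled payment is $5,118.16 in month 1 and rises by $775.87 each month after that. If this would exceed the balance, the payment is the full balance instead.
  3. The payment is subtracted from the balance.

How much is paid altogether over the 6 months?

$40,633.79

Month 1: $38,772.71 +$310.18 interest = $39,082.89; pay $5,118.16 → $33,964.73
Month 2: $33,964.73 +$310.18 interest = $34,274.91; pay $5,894.03 → $28,380.88
Month 3: $28,380.88 +$310.18 interest = $28,691.06; pay $6,669.90 → $22,021.16
Month 4: $22,021.16 +$310.18 interest = $22,331.34; pay $7,445.77 → $14,885.57
Month 5: $14,885.57 +$310.18 interest = $15,195.75; pay $8,221.64 → $6,974.11
Month 6: $6,974.11 +$310.18 interest = $7,284.29; pay $7,284.29 → $0.00
Total paid: $40,633.79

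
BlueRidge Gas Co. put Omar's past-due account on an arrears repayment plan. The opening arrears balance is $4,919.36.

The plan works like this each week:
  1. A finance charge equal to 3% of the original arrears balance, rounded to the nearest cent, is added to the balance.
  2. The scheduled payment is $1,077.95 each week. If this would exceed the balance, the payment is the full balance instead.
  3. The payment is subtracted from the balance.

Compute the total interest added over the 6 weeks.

$885.48

Week 1: $4,919.36 +$147.58 interest = $5,066.94; pay $1,077.95 → $3,988.99
Week 2: $3,988.99 +$147.58 interest = $4,136.57; pay $1,077.95 → $3,058.62
Week 3: $3,058.62 +$147.58 interest = $3,206.20; pay $1,077.95 → $2,128.25
Week 4: $2,128.25 +$147.58 interest = $2,275.83; pay $1,077.95 → $1,197.88
Week 5: $1,197.88 +$147.58 interest = $1,345.46; pay $1,077.95 → $267.51
Week 6: $267.51 +$147.58 interest = $415.09; pay $415.09 → $0.00
Total interest: $147.58 + $147.58 + $147.58 + $147.58 + $147.58 + $147.58 = $885.48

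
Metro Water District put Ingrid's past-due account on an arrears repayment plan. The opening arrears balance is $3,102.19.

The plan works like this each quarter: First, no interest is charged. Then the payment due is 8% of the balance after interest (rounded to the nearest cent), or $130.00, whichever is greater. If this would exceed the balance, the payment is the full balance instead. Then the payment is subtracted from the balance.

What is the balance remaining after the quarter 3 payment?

$2,415.63

# | Opening | Payment | End bal
1 | $3,102.19 | $248.18 | $2,854.01
2 | $2,854.01 | $228.32 | $2,625.69
3 | $2,625.69 | $210.06 | $2,415.63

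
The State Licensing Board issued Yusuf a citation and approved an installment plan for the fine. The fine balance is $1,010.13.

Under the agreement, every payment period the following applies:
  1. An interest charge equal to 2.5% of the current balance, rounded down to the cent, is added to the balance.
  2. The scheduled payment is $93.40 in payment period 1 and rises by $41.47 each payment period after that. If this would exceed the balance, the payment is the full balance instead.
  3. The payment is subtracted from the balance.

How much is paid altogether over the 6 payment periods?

$1,114.06

Payment period 1: opening $1,010.13; interest $25.25 → $1,035.38; payment $93.40; balance $941.98
Payment period 2: opening $941.98; interest $23.54 → $965.52; payment $134.87; balance $830.65
Payment period 3: opening $830.65; interest $20.76 → $851.41; payment $176.34; balance $675.07
Payment period 4: opening $675.07; interest $16.87 → $691.94; payment $217.81; balance $474.13
Payment period 5: opening $474.13; interest $11.85 → $485.98; payment $259.28; balance $226.70
Payment period 6: opening $226.70; interest $5.66 → $232.36; payment $232.36; balance $0.00
Total paid: $1,114.06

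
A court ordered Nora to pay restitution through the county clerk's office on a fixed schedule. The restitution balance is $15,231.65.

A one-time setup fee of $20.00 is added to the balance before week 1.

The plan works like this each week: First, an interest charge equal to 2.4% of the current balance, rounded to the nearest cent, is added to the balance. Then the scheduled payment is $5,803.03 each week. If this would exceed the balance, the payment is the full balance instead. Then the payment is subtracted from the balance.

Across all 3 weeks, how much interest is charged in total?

Week 1: opening $15,251.65; interest $366.04 → $15,617.69; payment $5,803.03; balance $9,814.66
Week 2: opening $9,814.66; interest $235.55 → $10,050.21; payment $5,803.03; balance $4,247.18
Week 3: opening $4,247.18; interest $101.93 → $4,349.11; payment $4,349.11; balance $0.00
Total interest: $366.04 + $235.55 + $101.93 = $703.52

$703.52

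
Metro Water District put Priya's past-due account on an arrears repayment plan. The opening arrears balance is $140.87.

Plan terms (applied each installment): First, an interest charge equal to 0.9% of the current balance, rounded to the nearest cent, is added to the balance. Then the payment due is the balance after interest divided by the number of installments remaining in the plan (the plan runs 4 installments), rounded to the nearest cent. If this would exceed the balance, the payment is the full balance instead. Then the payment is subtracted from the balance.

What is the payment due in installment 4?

$36.51

Installment 1: opening $140.87; interest $1.27 → $142.14; payment $35.54; balance $106.60
Installment 2: opening $106.60; interest $0.96 → $107.56; payment $35.85; balance $71.71
Installment 3: opening $71.71; interest $0.65 → $72.36; payment $36.18; balance $36.18
Installment 4: opening $36.18; interest $0.33 → $36.51; payment $36.51; balance $0.00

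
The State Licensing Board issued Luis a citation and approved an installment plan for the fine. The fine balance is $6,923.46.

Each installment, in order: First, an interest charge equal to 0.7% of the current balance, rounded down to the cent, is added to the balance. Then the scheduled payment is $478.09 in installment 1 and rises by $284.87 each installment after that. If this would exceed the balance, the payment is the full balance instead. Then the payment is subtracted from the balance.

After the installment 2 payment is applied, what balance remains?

$5,776.32

Installment 1: opening $6,923.46; interest $48.46 → $6,971.92; payment $478.09; balance $6,493.83
Installment 2: opening $6,493.83; interest $45.45 → $6,539.28; payment $762.96; balance $5,776.32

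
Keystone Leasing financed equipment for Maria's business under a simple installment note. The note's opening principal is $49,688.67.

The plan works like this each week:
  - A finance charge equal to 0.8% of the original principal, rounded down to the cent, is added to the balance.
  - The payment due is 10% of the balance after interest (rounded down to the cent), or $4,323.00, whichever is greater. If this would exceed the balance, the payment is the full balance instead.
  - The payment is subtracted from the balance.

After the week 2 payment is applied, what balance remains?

$40,927.56

Week 1: $49,688.67 +$397.50 interest = $50,086.17; pay $5,008.61 → $45,077.56
Week 2: $45,077.56 +$397.50 interest = $45,475.06; pay $4,547.50 → $40,927.56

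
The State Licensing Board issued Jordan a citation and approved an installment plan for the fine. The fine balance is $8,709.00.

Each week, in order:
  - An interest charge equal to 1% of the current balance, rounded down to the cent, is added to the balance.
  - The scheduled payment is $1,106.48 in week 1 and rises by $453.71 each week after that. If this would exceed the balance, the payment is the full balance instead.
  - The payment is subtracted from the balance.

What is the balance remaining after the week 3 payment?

$4,254.47

Week 1: $8,709.00 +$87.09 interest = $8,796.09; pay $1,106.48 → $7,689.61
Week 2: $7,689.61 +$76.89 interest = $7,766.50; pay $1,560.19 → $6,206.31
Week 3: $6,206.31 +$62.06 interest = $6,268.37; pay $2,013.90 → $4,254.47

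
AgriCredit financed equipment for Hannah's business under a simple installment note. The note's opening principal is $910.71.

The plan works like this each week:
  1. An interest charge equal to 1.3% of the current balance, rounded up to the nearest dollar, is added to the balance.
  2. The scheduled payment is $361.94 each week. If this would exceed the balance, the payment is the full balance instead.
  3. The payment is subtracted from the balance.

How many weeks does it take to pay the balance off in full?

3

Week 1: opening $910.71; interest $12.00 → $922.71; payment $361.94; balance $560.77
Week 2: opening $560.77; interest $8.00 → $568.77; payment $361.94; balance $206.83
Week 3: opening $206.83; interest $3.00 → $209.83; payment $209.83; balance $0.00
Balance reaches $0.00 in week 3.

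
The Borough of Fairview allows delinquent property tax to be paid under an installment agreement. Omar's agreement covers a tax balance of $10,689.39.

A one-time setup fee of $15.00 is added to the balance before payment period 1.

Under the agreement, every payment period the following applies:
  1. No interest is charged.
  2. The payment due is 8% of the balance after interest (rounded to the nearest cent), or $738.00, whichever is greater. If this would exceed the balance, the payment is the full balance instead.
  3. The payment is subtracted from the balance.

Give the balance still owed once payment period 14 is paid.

$204.20

# | Opening | Payment | End bal
1 | $10,704.39 | $856.35 | $9,848.04
2 | $9,848.04 | $787.84 | $9,060.20
3 | $9,060.20 | $738.00 | $8,322.20
4 | $8,322.20 | $738.00 | $7,584.20
5 | $7,584.20 | $738.00 | $6,846.20
6 | $6,846.20 | $738.00 | $6,108.20
7 | $6,108.20 | $738.00 | $5,370.20
8 | $5,370.20 | $738.00 | $4,632.20
9 | $4,632.20 | $738.00 | $3,894.20
10 | $3,894.20 | $738.00 | $3,156.20
11 | $3,156.20 | $738.00 | $2,418.20
12 | $2,418.20 | $738.00 | $1,680.20
13 | $1,680.20 | $738.00 | $942.20
14 | $942.20 | $738.00 | $204.20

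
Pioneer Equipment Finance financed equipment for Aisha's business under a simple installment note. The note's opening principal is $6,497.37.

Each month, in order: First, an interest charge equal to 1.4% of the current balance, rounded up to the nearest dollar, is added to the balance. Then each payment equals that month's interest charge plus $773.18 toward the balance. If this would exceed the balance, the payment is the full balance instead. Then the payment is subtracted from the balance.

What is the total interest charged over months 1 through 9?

Month 1: opening $6,497.37; interest $91.00 → $6,588.37; payment $864.18; balance $5,724.19
Month 2: opening $5,724.19; interest $81.00 → $5,805.19; payment $854.18; balance $4,951.01
Month 3: opening $4,951.01; interest $70.00 → $5,021.01; payment $843.18; balance $4,177.83
Month 4: opening $4,177.83; interest $59.00 → $4,236.83; payment $832.18; balance $3,404.65
Month 5: opening $3,404.65; interest $48.00 → $3,452.65; payment $821.18; balance $2,631.47
Month 6: opening $2,631.47; interest $37.00 → $2,668.47; payment $810.18; balance $1,858.29
Month 7: opening $1,858.29; interest $27.00 → $1,885.29; payment $800.18; balance $1,085.11
Month 8: opening $1,085.11; interest $16.00 → $1,101.11; payment $789.18; balance $311.93
Month 9: opening $311.93; interest $5.00 → $316.93; payment $316.93; balance $0.00
Total interest: $91.00 + $81.00 + $70.00 + $59.00 + $48.00 + $37.00 + $27.00 + $16.00 + $5.00 = $434.00

$434.00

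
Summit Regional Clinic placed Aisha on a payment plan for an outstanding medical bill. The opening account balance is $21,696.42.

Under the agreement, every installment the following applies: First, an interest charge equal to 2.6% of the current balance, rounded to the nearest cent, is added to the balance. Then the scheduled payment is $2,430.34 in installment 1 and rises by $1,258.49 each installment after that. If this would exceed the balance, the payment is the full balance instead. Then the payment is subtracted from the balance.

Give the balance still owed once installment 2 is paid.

# | Opening | Interest | Payment | End bal
1 | $21,696.42 | $564.11 | $2,430.34 | $19,830.19
2 | $19,830.19 | $515.58 | $3,688.83 | $16,656.94

$16,656.94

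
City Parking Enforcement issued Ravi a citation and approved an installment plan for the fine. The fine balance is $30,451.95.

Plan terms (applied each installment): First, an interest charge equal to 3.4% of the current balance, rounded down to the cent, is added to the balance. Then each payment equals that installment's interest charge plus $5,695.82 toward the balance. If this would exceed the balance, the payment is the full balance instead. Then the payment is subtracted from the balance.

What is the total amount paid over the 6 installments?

$33,759.25

Installment 1: $30,451.95 +$1,035.36 interest = $31,487.31; pay $6,731.18 → $24,756.13
Installment 2: $24,756.13 +$841.70 interest = $25,597.83; pay $6,537.52 → $19,060.31
Installment 3: $19,060.31 +$648.05 interest = $19,708.36; pay $6,343.87 → $13,364.49
Installment 4: $13,364.49 +$454.39 interest = $13,818.88; pay $6,150.21 → $7,668.67
Installment 5: $7,668.67 +$260.73 interest = $7,929.40; pay $5,956.55 → $1,972.85
Installment 6: $1,972.85 +$67.07 interest = $2,039.92; pay $2,039.92 → $0.00
Total paid: $33,759.25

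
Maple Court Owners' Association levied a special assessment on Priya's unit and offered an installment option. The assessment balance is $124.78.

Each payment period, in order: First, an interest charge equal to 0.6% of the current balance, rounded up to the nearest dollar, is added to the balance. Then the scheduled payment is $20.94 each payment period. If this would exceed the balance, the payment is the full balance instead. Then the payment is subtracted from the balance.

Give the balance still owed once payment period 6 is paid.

Payment period 1: opening $124.78; interest $1.00 → $125.78; payment $20.94; balance $104.84
Payment period 2: opening $104.84; interest $1.00 → $105.84; payment $20.94; balance $84.90
Payment period 3: opening $84.90; interest $1.00 → $85.90; payment $20.94; balance $64.96
Payment period 4: opening $64.96; interest $1.00 → $65.96; payment $20.94; balance $45.02
Payment period 5: opening $45.02; interest $1.00 → $46.02; payment $20.94; balance $25.08
Payment period 6: opening $25.08; interest $1.00 → $26.08; payment $20.94; balance $5.14

$5.14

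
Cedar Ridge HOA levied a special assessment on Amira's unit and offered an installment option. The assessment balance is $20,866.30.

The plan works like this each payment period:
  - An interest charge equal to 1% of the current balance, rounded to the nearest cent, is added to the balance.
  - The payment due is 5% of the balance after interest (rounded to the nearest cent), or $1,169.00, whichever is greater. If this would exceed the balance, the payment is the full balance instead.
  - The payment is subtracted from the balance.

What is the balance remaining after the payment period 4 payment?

Payment period 1: opening $20,866.30; interest $208.66 → $21,074.96; payment $1,169.00; balance $19,905.96
Payment period 2: opening $19,905.96; interest $199.06 → $20,105.02; payment $1,169.00; balance $18,936.02
Payment period 3: opening $18,936.02; interest $189.36 → $19,125.38; payment $1,169.00; balance $17,956.38
Payment period 4: opening $17,956.38; interest $179.56 → $18,135.94; payment $1,169.00; balance $16,966.94

$16,966.94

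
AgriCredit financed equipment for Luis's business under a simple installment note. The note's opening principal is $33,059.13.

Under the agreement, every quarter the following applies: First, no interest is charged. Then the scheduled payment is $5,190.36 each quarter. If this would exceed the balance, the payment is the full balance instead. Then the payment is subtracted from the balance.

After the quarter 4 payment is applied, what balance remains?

$12,297.69

# | Opening | Payment | End bal
1 | $33,059.13 | $5,190.36 | $27,868.77
2 | $27,868.77 | $5,190.36 | $22,678.41
3 | $22,678.41 | $5,190.36 | $17,488.05
4 | $17,488.05 | $5,190.36 | $12,297.69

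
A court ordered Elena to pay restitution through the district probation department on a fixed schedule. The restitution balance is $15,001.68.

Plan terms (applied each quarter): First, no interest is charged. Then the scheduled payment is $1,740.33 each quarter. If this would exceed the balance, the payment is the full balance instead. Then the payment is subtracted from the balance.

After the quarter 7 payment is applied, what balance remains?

Quarter 1: opening $15,001.68; payment $1,740.33; balance $13,261.35
Quarter 2: opening $13,261.35; payment $1,740.33; balance $11,521.02
Quarter 3: opening $11,521.02; payment $1,740.33; balance $9,780.69
Quarter 4: opening $9,780.69; payment $1,740.33; balance $8,040.36
Quarter 5: opening $8,040.36; payment $1,740.33; balance $6,300.03
Quarter 6: opening $6,300.03; payment $1,740.33; balance $4,559.70
Quarter 7: opening $4,559.70; payment $1,740.33; balance $2,819.37

$2,819.37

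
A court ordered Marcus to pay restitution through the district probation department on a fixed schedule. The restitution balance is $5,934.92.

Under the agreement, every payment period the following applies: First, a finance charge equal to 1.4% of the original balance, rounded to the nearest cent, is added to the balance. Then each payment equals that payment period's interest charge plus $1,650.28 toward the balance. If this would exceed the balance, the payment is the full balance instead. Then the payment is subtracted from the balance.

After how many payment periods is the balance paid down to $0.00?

4

Payment period 1: $5,934.92 +$83.09 interest = $6,018.01; pay $1,733.37 → $4,284.64
Payment period 2: $4,284.64 +$83.09 interest = $4,367.73; pay $1,733.37 → $2,634.36
Payment period 3: $2,634.36 +$83.09 interest = $2,717.45; pay $1,733.37 → $984.08
Payment period 4: $984.08 +$83.09 interest = $1,067.17; pay $1,067.17 → $0.00
Balance reaches $0.00 in payment period 4.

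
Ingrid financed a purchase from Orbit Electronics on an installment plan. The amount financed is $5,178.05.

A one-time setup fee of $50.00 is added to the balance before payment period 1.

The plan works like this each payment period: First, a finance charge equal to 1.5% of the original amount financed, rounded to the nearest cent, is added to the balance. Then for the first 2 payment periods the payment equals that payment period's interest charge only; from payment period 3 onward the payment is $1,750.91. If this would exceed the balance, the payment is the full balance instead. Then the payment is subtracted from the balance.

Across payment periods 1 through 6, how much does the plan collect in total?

# | Opening | Interest | Payment | End bal
1 | $5,228.05 | $77.67 | $77.67 | $5,228.05
2 | $5,228.05 | $77.67 | $77.67 | $5,228.05
3 | $5,228.05 | $77.67 | $1,750.91 | $3,554.81
4 | $3,554.81 | $77.67 | $1,750.91 | $1,881.57
5 | $1,881.57 | $77.67 | $1,750.91 | $208.33
6 | $208.33 | $77.67 | $286.00 | $0.00
Total paid: $5,694.07

$5,694.07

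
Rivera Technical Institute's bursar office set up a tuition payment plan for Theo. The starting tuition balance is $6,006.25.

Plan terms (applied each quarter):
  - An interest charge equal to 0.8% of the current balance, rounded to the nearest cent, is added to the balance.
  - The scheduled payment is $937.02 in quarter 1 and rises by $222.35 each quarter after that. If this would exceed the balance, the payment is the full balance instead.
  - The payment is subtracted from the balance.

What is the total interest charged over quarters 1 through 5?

Quarter 1: opening $6,006.25; interest $48.05 → $6,054.30; payment $937.02; balance $5,117.28
Quarter 2: opening $5,117.28; interest $40.94 → $5,158.22; payment $1,159.37; balance $3,998.85
Quarter 3: opening $3,998.85; interest $31.99 → $4,030.84; payment $1,381.72; balance $2,649.12
Quarter 4: opening $2,649.12; interest $21.19 → $2,670.31; payment $1,604.07; balance $1,066.24
Quarter 5: opening $1,066.24; interest $8.53 → $1,074.77; payment $1,074.77; balance $0.00
Total interest: $48.05 + $40.94 + $31.99 + $21.19 + $8.53 = $150.70

$150.70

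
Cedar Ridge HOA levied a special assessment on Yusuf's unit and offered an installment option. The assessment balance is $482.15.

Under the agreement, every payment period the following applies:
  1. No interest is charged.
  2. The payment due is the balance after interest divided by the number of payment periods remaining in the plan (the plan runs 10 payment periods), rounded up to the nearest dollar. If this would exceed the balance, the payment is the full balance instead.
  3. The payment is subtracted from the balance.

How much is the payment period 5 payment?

Payment period 1: $482.15 − $49.00 → $433.15
Payment period 2: $433.15 − $49.00 → $384.15
Payment period 3: $384.15 − $49.00 → $335.15
Payment period 4: $335.15 − $48.00 → $287.15
Payment period 5: $287.15 − $48.00 → $239.15

$48.00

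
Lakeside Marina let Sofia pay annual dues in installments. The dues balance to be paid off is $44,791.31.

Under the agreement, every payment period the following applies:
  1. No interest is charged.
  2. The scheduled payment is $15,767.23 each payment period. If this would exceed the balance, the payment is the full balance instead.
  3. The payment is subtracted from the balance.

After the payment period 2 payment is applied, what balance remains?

$13,256.85

Payment period 1: opening $44,791.31; payment $15,767.23; balance $29,024.08
Payment period 2: opening $29,024.08; payment $15,767.23; balance $13,256.85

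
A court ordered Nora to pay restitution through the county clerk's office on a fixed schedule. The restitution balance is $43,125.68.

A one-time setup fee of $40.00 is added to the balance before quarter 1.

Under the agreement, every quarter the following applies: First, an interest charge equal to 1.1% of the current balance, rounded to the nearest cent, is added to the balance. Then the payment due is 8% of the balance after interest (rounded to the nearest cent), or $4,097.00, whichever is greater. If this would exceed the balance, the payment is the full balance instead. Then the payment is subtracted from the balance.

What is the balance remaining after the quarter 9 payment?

$9,094.28

Quarter 1: $43,165.68 +$474.82 interest = $43,640.50; pay $4,097.00 → $39,543.50
Quarter 2: $39,543.50 +$434.98 interest = $39,978.48; pay $4,097.00 → $35,881.48
Quarter 3: $35,881.48 +$394.70 interest = $36,276.18; pay $4,097.00 → $32,179.18
Quarter 4: $32,179.18 +$353.97 interest = $32,533.15; pay $4,097.00 → $28,436.15
Quarter 5: $28,436.15 +$312.80 interest = $28,748.95; pay $4,097.00 → $24,651.95
Quarter 6: $24,651.95 +$271.17 interest = $24,923.12; pay $4,097.00 → $20,826.12
Quarter 7: $20,826.12 +$229.09 interest = $21,055.21; pay $4,097.00 → $16,958.21
Quarter 8: $16,958.21 +$186.54 interest = $17,144.75; pay $4,097.00 → $13,047.75
Quarter 9: $13,047.75 +$143.53 interest = $13,191.28; pay $4,097.00 → $9,094.28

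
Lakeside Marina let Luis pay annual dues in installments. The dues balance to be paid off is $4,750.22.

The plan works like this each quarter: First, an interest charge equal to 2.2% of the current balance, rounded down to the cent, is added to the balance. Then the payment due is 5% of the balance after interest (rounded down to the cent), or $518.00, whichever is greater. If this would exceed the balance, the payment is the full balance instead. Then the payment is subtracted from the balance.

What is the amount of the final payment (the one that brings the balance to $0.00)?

$184.86

# | Opening | Interest | Payment | End bal
1 | $4,750.22 | $104.50 | $518.00 | $4,336.72
2 | $4,336.72 | $95.40 | $518.00 | $3,914.12
3 | $3,914.12 | $86.11 | $518.00 | $3,482.23
4 | $3,482.23 | $76.60 | $518.00 | $3,040.83
5 | $3,040.83 | $66.89 | $518.00 | $2,589.72
6 | $2,589.72 | $56.97 | $518.00 | $2,128.69
7 | $2,128.69 | $46.83 | $518.00 | $1,657.52
8 | $1,657.52 | $36.46 | $518.00 | $1,175.98
9 | $1,175.98 | $25.87 | $518.00 | $683.85
10 | $683.85 | $15.04 | $518.00 | $180.89
11 | $180.89 | $3.97 | $184.86 | $0.00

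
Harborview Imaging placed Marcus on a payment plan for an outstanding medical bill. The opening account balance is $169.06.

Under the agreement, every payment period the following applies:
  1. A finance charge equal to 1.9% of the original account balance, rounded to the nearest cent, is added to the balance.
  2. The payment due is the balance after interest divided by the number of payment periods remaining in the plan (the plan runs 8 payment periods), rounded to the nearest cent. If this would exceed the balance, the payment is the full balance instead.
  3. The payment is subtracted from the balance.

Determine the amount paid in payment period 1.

$21.53

Payment period 1: opening $169.06; interest $3.21 → $172.27; payment $21.53; balance $150.74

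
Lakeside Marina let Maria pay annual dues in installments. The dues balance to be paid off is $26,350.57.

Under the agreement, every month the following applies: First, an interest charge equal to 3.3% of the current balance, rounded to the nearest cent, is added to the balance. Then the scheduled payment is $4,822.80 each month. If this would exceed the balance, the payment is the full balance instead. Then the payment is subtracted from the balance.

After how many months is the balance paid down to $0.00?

# | Opening | Interest | Payment | End bal
1 | $26,350.57 | $869.57 | $4,822.80 | $22,397.34
2 | $22,397.34 | $739.11 | $4,822.80 | $18,313.65
3 | $18,313.65 | $604.35 | $4,822.80 | $14,095.20
4 | $14,095.20 | $465.14 | $4,822.80 | $9,737.54
5 | $9,737.54 | $321.34 | $4,822.80 | $5,236.08
6 | $5,236.08 | $172.79 | $4,822.80 | $586.07
7 | $586.07 | $19.34 | $605.41 | $0.00
Balance reaches $0.00 in month 7.

7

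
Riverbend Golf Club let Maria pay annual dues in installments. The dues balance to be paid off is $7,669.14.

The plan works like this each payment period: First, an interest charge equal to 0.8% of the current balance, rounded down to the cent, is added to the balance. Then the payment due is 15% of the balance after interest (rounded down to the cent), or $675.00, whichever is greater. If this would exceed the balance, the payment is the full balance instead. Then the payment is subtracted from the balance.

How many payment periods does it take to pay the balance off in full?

11

Payment period 1: $7,669.14 +$61.35 interest = $7,730.49; pay $1,159.57 → $6,570.92
Payment period 2: $6,570.92 +$52.56 interest = $6,623.48; pay $993.52 → $5,629.96
Payment period 3: $5,629.96 +$45.03 interest = $5,674.99; pay $851.24 → $4,823.75
Payment period 4: $4,823.75 +$38.59 interest = $4,862.34; pay $729.35 → $4,132.99
Payment period 5: $4,132.99 +$33.06 interest = $4,166.05; pay $675.00 → $3,491.05
Payment period 6: $3,491.05 +$27.92 interest = $3,518.97; pay $675.00 → $2,843.97
Payment period 7: $2,843.97 +$22.75 interest = $2,866.72; pay $675.00 → $2,191.72
Payment period 8: $2,191.72 +$17.53 interest = $2,209.25; pay $675.00 → $1,534.25
Payment period 9: $1,534.25 +$12.27 interest = $1,546.52; pay $675.00 → $871.52
Payment period 10: $871.52 +$6.97 interest = $878.49; pay $675.00 → $203.49
Payment period 11: $203.49 +$1.62 interest = $205.11; pay $205.11 → $0.00
Balance reaches $0.00 in payment period 11.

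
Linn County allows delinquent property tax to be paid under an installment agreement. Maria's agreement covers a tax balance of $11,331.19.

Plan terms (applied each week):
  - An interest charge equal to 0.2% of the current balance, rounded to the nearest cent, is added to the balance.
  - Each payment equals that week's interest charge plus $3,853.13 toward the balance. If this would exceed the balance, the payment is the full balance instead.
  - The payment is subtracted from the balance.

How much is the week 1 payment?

Week 1: opening $11,331.19; interest $22.66 → $11,353.85; payment $3,875.79; balance $7,478.06

$3,875.79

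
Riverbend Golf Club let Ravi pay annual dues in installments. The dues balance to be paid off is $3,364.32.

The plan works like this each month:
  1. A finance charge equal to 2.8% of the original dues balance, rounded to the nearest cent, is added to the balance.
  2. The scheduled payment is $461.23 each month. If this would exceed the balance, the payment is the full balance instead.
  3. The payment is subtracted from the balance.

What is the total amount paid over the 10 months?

$4,306.32

Month 1: opening $3,364.32; interest $94.20 → $3,458.52; payment $461.23; balance $2,997.29
Month 2: opening $2,997.29; interest $94.20 → $3,091.49; payment $461.23; balance $2,630.26
Month 3: opening $2,630.26; interest $94.20 → $2,724.46; payment $461.23; balance $2,263.23
Month 4: opening $2,263.23; interest $94.20 → $2,357.43; payment $461.23; balance $1,896.20
Month 5: opening $1,896.20; interest $94.20 → $1,990.40; payment $461.23; balance $1,529.17
Month 6: opening $1,529.17; interest $94.20 → $1,623.37; payment $461.23; balance $1,162.14
Month 7: opening $1,162.14; interest $94.20 → $1,256.34; payment $461.23; balance $795.11
Month 8: opening $795.11; interest $94.20 → $889.31; payment $461.23; balance $428.08
Month 9: opening $428.08; interest $94.20 → $522.28; payment $461.23; balance $61.05
Month 10: opening $61.05; interest $94.20 → $155.25; payment $155.25; balance $0.00
Total paid: $4,306.32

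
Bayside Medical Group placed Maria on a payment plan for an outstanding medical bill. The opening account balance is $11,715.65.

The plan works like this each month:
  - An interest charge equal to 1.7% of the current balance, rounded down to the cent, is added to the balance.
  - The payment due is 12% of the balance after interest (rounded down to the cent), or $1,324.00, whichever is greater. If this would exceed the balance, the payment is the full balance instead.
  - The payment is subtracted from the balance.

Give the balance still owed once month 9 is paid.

Month 1: $11,715.65 +$199.16 interest = $11,914.81; pay $1,429.77 → $10,485.04
Month 2: $10,485.04 +$178.24 interest = $10,663.28; pay $1,324.00 → $9,339.28
Month 3: $9,339.28 +$158.76 interest = $9,498.04; pay $1,324.00 → $8,174.04
Month 4: $8,174.04 +$138.95 interest = $8,312.99; pay $1,324.00 → $6,988.99
Month 5: $6,988.99 +$118.81 interest = $7,107.80; pay $1,324.00 → $5,783.80
Month 6: $5,783.80 +$98.32 interest = $5,882.12; pay $1,324.00 → $4,558.12
Month 7: $4,558.12 +$77.48 interest = $4,635.60; pay $1,324.00 → $3,311.60
Month 8: $3,311.60 +$56.29 interest = $3,367.89; pay $1,324.00 → $2,043.89
Month 9: $2,043.89 +$34.74 interest = $2,078.63; pay $1,324.00 → $754.63

$754.63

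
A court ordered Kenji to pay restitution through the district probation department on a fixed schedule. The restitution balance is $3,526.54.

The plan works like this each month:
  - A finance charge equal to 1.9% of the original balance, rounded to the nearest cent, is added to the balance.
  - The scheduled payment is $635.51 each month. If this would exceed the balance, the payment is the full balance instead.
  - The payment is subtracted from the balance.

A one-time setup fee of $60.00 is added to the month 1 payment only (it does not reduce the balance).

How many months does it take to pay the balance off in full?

Month 1: opening $3,526.54; interest $67.00 → $3,593.54; payment $635.51 (+ $60.00 fee); balance $2,958.03
Month 2: opening $2,958.03; interest $67.00 → $3,025.03; payment $635.51; balance $2,389.52
Month 3: opening $2,389.52; interest $67.00 → $2,456.52; payment $635.51; balance $1,821.01
Month 4: opening $1,821.01; interest $67.00 → $1,888.01; payment $635.51; balance $1,252.50
Month 5: opening $1,252.50; interest $67.00 → $1,319.50; payment $635.51; balance $683.99
Month 6: opening $683.99; interest $67.00 → $750.99; payment $635.51; balance $115.48
Month 7: opening $115.48; interest $67.00 → $182.48; payment $182.48; balance $0.00
Balance reaches $0.00 in month 7.

7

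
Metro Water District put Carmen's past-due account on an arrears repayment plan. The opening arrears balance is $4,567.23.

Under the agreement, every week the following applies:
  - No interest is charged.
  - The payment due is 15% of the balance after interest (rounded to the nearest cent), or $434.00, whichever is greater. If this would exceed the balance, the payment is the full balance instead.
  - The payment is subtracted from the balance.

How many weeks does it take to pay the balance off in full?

10

Week 1: $4,567.23 − $685.08 → $3,882.15
Week 2: $3,882.15 − $582.32 → $3,299.83
Week 3: $3,299.83 − $494.97 → $2,804.86
Week 4: $2,804.86 − $434.00 → $2,370.86
Week 5: $2,370.86 − $434.00 → $1,936.86
Week 6: $1,936.86 − $434.00 → $1,502.86
Week 7: $1,502.86 − $434.00 → $1,068.86
Week 8: $1,068.86 − $434.00 → $634.86
Week 9: $634.86 − $434.00 → $200.86
Week 10: $200.86 − $200.86 → $0.00
Balance reaches $0.00 in week 10.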